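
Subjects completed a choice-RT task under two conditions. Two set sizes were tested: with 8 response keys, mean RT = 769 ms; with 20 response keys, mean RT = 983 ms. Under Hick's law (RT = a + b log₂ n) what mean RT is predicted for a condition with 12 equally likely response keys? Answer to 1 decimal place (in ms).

Solve the two-equation system in a and b:
  b = (983 − 769) / (log₂ 20 − log₂ 8) = 214 / (4.3219 − 3) = 161.885 ms/bit
  a = 769 − 161.885 × 3 = 283.346 ms
Then RT(12) = 283.346 + 161.885 × log₂ 12 = 283.346 + 161.885 × 3.5850 ≈ 863.697 ms.

863.7 ms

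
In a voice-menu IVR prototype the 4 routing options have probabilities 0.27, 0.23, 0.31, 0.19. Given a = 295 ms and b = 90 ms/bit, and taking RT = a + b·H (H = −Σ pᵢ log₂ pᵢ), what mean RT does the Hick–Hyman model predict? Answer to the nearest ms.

H = 0.27·log₂(1/0.27) + 0.23·log₂(1/0.23) + 0.31·log₂(1/0.31) + 0.19·log₂(1/0.19) = 1.9767 bits.
RT = 295 + 90 × 1.9767 = 472.90 ms.

473 ms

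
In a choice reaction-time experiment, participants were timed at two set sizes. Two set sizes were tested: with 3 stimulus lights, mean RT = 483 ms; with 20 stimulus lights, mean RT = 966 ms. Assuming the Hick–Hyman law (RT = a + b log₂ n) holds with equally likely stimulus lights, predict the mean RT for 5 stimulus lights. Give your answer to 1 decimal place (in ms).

613.1 ms

RT is linear in log₂ n, so two points fix the line:
  b = (966 − 483) / (log₂ 20 − log₂ 3) = 483 / (4.3219 − 1.5850) = 176.473 ms/bit
  a = 483 − 176.473 × 1.5850 = 203.297 ms
Then RT(5) = 203.297 + 176.473 × log₂ 5 = 203.297 + 176.473 × 2.3219 ≈ 613.054 ms.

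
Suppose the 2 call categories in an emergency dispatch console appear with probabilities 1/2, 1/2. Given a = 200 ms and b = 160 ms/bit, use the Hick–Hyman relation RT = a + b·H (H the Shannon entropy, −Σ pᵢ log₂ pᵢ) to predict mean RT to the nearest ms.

H = −Σ pᵢ log₂ pᵢ = 0.5·1 + 0.5·1 = 1.000 bits.
RT = 200 + 160 × 1.000 = 360.00 ms.

360 ms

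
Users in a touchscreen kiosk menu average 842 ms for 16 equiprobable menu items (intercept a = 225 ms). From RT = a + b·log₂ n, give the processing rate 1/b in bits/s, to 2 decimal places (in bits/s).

b = (842 − 225)/log₂ 16 = 617/4 = 154.250 ms per bit = 0.15425 s/bit; the reciprocal is 6.483 bits/s.

6.48 bits/s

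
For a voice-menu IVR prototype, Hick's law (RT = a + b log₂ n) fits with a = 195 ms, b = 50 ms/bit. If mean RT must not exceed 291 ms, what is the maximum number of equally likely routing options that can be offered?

50·log₂ n ≤ 291 − 195 = 96, giving log₂ n ≤ 1.9200 and n ≤ 3.784. The largest whole number is 3.

3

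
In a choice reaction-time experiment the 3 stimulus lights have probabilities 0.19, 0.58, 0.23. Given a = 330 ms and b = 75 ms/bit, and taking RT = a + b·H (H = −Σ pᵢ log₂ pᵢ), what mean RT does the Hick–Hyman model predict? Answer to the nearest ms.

Entropy contributions −pᵢ log₂ pᵢ: 0.4552, 0.4558, 0.4877; sum H = 1.3987 bits.
RT = a + bH = 330 + 75·1.3987 = 434.90 ms.

435 ms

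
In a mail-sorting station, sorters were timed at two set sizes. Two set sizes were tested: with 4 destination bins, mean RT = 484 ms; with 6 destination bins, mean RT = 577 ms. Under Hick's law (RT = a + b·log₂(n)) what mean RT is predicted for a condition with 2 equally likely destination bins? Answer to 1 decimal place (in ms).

325.0 ms

Solve the two-equation system in a and b:
  b = (577 − 484) / (log₂ 6 − log₂ 4) = 93 / (2.5850 − 2) = 158.985 ms/bit
  a = 484 − 158.985 × 2 = 166.031 ms
Then RT(2) = 166.031 + 158.985 × log₂ 2 = 166.031 + 158.985 × 1 ≈ 325.015 ms.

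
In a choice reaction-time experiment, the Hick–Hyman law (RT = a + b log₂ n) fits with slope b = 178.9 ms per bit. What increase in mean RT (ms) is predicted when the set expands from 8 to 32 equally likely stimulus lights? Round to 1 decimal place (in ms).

The intercept a cancels: ΔRT = b·(log₂ n₂ − log₂ n₁) = b·log₂(n₂/n₁).
log₂(32) − log₂(8) = log₂(32/8) = log₂(4) = 2.
ΔRT = 178.9 × 2.0000 = 357.800 ms.

357.8 ms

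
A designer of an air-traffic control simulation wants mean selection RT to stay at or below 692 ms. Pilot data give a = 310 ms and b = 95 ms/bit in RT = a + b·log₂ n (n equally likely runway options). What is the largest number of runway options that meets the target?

95·log₂ n ≤ 692 − 310 = 382, giving log₂ n ≤ 4.0211 and n ≤ 16.235. The largest whole number is 16.

16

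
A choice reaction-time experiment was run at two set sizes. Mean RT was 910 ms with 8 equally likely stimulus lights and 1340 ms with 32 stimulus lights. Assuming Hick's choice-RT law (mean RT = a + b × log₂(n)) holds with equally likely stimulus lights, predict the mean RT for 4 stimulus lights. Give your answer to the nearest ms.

Fit slope and intercept:
  b = (1340 − 910) / (log₂ 32 − log₂ 8) = 430 / (5 − 3) = 215 ms/bit
  a = 910 − 215 × 3 = 265 ms
Then RT(4) = 265 + 215 × log₂ 4 = 265 + 215 × 2 ≈ 695.000 ms.

695 ms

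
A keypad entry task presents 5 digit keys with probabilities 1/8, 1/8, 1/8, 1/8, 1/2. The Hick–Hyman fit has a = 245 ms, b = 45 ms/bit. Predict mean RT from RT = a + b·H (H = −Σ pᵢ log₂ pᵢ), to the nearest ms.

335 ms

Each term −pᵢ log₂ pᵢ: 0.125·3 + 0.125·3 + 0.125·3 + 0.125·3 + 0.5·1; summed, H = 2.000 bits.
Mean RT = a + bH = 245 + 45·2.000 = 335.00 ms.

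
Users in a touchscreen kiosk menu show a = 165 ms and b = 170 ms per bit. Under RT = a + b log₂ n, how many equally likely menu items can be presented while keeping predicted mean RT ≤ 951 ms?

24

Set 165 + 170·log₂ n ≤ 951 → log₂ n ≤ (951 − 165)/170 = 4.6235.
So n ≤ 2^4.6235 = 24.650; the largest integer n is 24.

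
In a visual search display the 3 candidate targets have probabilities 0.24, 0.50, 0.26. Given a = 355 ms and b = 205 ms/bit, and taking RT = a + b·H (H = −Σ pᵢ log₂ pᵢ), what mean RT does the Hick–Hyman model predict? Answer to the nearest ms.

662 ms

Entropy contributions −pᵢ log₂ pᵢ: 0.4941, 0.5000, 0.5053; sum H = 1.4994 bits.
RT = a + bH = 355 + 205·1.4994 = 662.38 ms.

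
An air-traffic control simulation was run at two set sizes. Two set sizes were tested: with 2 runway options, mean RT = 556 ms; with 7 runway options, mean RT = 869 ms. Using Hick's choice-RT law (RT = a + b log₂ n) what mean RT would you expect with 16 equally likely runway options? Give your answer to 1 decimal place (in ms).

1075.5 ms

Fit slope and intercept:
  b = (869 − 556) / (log₂ 7 − log₂ 2) = 313 / (2.8074 − 1) = 173.181 ms/bit
  a = 556 − 173.181 × 1 = 382.819 ms
Then RT(16) = 382.819 + 173.181 × log₂ 16 = 382.819 + 173.181 × 4 ≈ 1075.544 ms.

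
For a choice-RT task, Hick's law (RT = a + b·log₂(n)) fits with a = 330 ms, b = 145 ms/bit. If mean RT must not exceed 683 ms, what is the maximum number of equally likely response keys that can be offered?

5

Information budget: (683 − 330)/145 = 2.4345 bits, so n ≤ 2^2.4345 = 5.406 → at most 5.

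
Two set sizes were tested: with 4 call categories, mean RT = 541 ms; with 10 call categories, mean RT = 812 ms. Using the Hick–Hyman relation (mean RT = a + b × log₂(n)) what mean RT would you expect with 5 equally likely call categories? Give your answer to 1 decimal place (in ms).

607.0 ms

RT is linear in log₂ n, so two points fix the line:
  b = (812 − 541) / (log₂ 10 − log₂ 4) = 271 / (3.3219 − 2) = 205.004 ms/bit
  a = 541 − 205.004 × 2 = 130.993 ms
Then RT(5) = 130.993 + 205.004 × log₂ 5 = 130.993 + 205.004 × 2.3219 ≈ 606.996 ms.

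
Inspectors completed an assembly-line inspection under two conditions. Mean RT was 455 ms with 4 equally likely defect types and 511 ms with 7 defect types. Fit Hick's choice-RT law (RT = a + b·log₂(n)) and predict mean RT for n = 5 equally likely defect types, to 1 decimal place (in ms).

477.3 ms

Solve the two-equation system in a and b:
  b = (511 − 455) / (log₂ 7 − log₂ 4) = 56 / (2.8074 − 2) = 69.362 ms/bit
  a = 455 − 69.362 × 2 = 316.275 ms
Then RT(5) = 316.275 + 69.362 × log₂ 5 = 316.275 + 69.362 × 2.3219 ≈ 477.330 ms.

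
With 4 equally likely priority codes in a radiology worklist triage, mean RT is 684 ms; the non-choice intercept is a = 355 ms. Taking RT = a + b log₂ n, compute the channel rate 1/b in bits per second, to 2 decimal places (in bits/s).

6.08 bits/s

b = (684 − 355)/log₂ 4 = 329/2 = 164.500 ms per bit = 0.16450 s/bit; the reciprocal is 6.079 bits/s.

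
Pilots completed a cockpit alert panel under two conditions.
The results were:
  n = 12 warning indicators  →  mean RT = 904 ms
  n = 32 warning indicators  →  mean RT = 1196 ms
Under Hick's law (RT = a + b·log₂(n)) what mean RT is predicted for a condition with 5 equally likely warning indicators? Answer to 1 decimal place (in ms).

Solve the two-equation system in a and b:
  b = (1196 − 904) / (log₂ 32 − log₂ 12) = 292 / (5 − 3.5850) = 206.355 ms/bit
  a = 904 − 206.355 × 3.5850 = 164.225 ms
Then RT(5) = 164.225 + 206.355 × log₂ 5 = 164.225 + 206.355 × 2.3219 ≈ 643.367 ms.

643.4 ms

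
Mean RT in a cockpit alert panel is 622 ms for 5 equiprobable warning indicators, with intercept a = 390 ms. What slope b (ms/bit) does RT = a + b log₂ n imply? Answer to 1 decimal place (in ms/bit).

99.9 ms/bit

b = (622 − 390) / log₂(5) = 232 / 2.3219 = 99.917 ms/bit.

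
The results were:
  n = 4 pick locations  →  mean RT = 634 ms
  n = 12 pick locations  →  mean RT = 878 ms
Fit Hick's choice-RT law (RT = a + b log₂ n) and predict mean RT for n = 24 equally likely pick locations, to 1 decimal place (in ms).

With log₂ n on the abscissa the relation is linear; from the two conditions:
  b = (878 − 634) / (log₂ 12 − log₂ 4) = 244 / (3.5850 − 2) = 153.947 ms/bit
  a = 634 − 153.947 × 2 = 326.106 ms
Then RT(24) = 326.106 + 153.947 × log₂ 24 = 326.106 + 153.947 × 4.5850 ≈ 1031.947 ms.

1031.9 ms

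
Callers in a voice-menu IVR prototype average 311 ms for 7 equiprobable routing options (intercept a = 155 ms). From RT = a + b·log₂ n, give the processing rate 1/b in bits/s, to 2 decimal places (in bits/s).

Choice component = 311 − 155 = 156 ms over log₂(7) = 2.8074 bits.
b = 156 / 2.8074 = 55.568 ms/bit, so 1/b = 17.996 bits/s.

18.00 bits/s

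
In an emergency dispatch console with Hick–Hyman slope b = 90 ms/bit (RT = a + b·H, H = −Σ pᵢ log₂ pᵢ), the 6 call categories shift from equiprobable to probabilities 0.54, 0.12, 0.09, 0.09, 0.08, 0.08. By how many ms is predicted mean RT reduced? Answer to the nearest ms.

48 ms

The RT saving is b·ΔH. Equiprobable H₀ = log₂(6) = 2.5850 bits; with the given probabilities H = 2.0554 bits.
b·(H₀ − H) = 90 × (2.5850 − 2.0554) = 47.66 ms.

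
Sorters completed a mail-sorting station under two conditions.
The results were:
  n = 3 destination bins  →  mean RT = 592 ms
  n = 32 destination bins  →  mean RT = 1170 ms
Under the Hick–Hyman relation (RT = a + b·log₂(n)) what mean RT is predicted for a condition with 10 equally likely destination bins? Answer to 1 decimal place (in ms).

RT is linear in log₂ n, so two points fix the line:
  b = (1170 − 592) / (log₂ 32 − log₂ 3) = 578 / (5 − 1.5850) = 169.251 ms/bit
  a = 592 − 169.251 × 1.5850 = 323.743 ms
Then RT(10) = 323.743 + 169.251 × log₂ 10 = 323.743 + 169.251 × 3.3219 ≈ 885.984 ms.

886.0 ms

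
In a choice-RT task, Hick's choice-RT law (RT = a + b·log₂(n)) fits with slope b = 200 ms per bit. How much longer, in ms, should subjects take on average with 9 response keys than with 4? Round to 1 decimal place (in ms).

234.0 ms

The intercept a cancels: ΔRT = b·(log₂ n₂ − log₂ n₁) = b·log₂(n₂/n₁).
log₂(9) − log₂(4) = 3.1699 − 2 = 1.1699.
ΔRT = 200 × 1.1699 = 233.985 ms.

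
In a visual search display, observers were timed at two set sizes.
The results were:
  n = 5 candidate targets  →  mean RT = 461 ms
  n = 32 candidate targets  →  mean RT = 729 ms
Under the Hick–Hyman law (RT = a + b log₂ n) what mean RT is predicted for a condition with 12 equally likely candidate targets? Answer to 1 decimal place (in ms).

Solve the two-equation system in a and b:
  b = (729 − 461) / (log₂ 32 − log₂ 5) = 268 / (5 − 2.3219) = 100.072 ms/bit
  a = 461 − 100.072 × 2.3219 = 228.640 ms
Then RT(12) = 228.640 + 100.072 × log₂ 12 = 228.640 + 100.072 × 3.5850 ≈ 587.394 ms.

587.4 ms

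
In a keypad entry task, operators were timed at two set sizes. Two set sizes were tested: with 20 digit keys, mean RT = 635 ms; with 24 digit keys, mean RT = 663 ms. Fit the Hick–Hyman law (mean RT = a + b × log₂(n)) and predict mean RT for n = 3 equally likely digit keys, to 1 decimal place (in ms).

With log₂ n on the abscissa the relation is linear; from the two conditions:
  b = (663 − 635) / (log₂ 24 − log₂ 20) = 28 / (4.5850 − 4.3219) = 106.450 ms/bit
  a = 635 − 106.450 × 4.3219 = 174.931 ms
Then RT(3) = 174.931 + 106.450 × log₂ 3 = 174.931 + 106.450 × 1.5850 ≈ 343.650 ms.

343.7 ms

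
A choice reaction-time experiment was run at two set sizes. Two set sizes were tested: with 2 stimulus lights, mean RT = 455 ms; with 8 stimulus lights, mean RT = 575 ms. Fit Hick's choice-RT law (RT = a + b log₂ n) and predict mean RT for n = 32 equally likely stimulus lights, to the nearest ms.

Solve the two-equation system in a and b:
  b = (575 − 455) / (log₂ 8 − log₂ 2) = 120 / (3 − 1) = 60 ms/bit
  a = 455 − 60 × 1 = 395 ms
Then RT(32) = 395 + 60 × log₂ 32 = 395 + 60 × 5 ≈ 695.000 ms.

695 ms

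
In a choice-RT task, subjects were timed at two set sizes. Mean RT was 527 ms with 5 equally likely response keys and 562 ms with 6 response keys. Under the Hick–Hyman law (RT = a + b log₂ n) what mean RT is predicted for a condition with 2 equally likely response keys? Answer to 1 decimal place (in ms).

RT is linear in log₂ n, so two points fix the line:
  b = (562 − 527) / (log₂ 6 − log₂ 5) = 35 / (2.5850 − 2.3219) = 133.062 ms/bit
  a = 527 − 133.062 × 2.3219 = 218.039 ms
Then RT(2) = 218.039 + 133.062 × log₂ 2 = 218.039 + 133.062 × 1 ≈ 351.101 ms.

351.1 ms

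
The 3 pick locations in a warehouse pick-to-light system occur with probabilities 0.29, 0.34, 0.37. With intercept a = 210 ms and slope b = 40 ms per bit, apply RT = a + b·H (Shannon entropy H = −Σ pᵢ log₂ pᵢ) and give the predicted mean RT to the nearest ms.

273 ms

Entropy contributions −pᵢ log₂ pᵢ: 0.5179, 0.5292, 0.5307; sum H = 1.5778 bits.
RT = a + bH = 210 + 40·1.5778 = 273.11 ms.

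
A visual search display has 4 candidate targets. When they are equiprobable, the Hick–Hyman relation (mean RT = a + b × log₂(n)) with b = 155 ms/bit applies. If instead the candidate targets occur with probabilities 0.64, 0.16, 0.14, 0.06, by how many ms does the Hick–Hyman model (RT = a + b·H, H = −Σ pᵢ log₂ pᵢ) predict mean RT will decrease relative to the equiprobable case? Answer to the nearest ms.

The RT saving is b·ΔH. Equiprobable H₀ = log₂(4) = 2.0000 bits; with the given probabilities H = 1.4757 bits.
b·(H₀ − H) = 155 × (2.0000 − 1.4757) = 81.26 ms.

81 ms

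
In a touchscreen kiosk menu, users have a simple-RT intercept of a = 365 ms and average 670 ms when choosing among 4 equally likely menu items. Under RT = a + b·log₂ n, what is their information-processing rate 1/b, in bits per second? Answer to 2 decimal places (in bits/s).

b = (670 − 365)/log₂ 4 = 305/2 = 152.500 ms per bit = 0.15250 s/bit; the reciprocal is 6.557 bits/s.

6.56 bits/s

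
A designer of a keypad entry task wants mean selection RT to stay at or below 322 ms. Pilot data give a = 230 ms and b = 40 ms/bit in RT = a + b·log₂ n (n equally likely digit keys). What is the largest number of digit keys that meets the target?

4

Set 230 + 40·log₂ n ≤ 322 → log₂ n ≤ (322 − 230)/40 = 2.3000.
So n ≤ 2^2.3000 = 4.925; the largest integer n is 4.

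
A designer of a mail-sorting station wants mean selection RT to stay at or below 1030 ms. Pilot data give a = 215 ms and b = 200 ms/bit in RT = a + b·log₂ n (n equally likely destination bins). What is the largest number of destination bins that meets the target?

Information budget: (1030 − 215)/200 = 4.0750 bits, so n ≤ 2^4.0750 = 16.854 → at most 16.

16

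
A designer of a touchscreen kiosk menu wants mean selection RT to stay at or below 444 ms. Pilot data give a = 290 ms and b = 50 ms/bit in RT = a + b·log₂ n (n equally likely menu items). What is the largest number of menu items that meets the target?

8

Set 290 + 50·log₂ n ≤ 444 → log₂ n ≤ (444 − 290)/50 = 3.0800.
So n ≤ 2^3.0800 = 8.456; the largest integer n is 8.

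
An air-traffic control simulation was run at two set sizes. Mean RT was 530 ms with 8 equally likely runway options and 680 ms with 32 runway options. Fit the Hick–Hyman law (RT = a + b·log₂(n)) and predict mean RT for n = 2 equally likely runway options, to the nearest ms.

Solve the two-equation system in a and b:
  b = (680 − 530) / (log₂ 32 − log₂ 8) = 150 / (5 − 3) = 75 ms/bit
  a = 530 − 75 × 3 = 305 ms
Then RT(2) = 305 + 75 × log₂ 2 = 305 + 75 × 1 ≈ 380.000 ms.

380 ms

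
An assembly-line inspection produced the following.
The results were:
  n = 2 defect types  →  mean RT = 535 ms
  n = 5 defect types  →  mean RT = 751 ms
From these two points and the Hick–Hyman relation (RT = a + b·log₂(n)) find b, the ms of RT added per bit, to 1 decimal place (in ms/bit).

163.4 ms/bit

b = (RT₂ − RT₁)/(log₂ n₂ − log₂ n₁) = (751 − 535)/(2.3219 − 1) = 163.398 ms/bit.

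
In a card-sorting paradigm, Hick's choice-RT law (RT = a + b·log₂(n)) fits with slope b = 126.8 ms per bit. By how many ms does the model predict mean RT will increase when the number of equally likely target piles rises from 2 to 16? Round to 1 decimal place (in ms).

ΔRT = (a + b log₂ n₂) − (a + b log₂ n₁) = b·(log₂ n₂ − log₂ n₁).
log₂(16) − log₂(2) = log₂(16/2) = log₂(8) = 3.
ΔRT = 126.8 × 3.0000 = 380.400 ms.

380.4 ms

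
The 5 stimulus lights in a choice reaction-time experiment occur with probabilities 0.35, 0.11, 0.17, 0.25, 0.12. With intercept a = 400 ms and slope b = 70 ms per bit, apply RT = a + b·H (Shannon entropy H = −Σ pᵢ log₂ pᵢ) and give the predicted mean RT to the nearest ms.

H = 0.35·log₂(1/0.35) + 0.11·log₂(1/0.11) + 0.17·log₂(1/0.17) + 0.25·log₂(1/0.25) + 0.12·log₂(1/0.12) = 2.1820 bits.
RT = 400 + 70 × 2.1820 = 552.74 ms.

553 ms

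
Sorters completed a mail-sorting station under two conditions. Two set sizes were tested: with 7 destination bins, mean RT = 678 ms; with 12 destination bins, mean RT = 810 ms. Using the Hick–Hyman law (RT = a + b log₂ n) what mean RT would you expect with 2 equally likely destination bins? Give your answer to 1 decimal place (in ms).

With log₂ n on the abscissa the relation is linear; from the two conditions:
  b = (810 − 678) / (log₂ 12 − log₂ 7) = 132 / (3.5850 − 2.8074) = 169.751 ms/bit
  a = 678 − 169.751 × 2.8074 = 201.447 ms
Then RT(2) = 201.447 + 169.751 × log₂ 2 = 201.447 + 169.751 × 1 ≈ 371.199 ms.

371.2 ms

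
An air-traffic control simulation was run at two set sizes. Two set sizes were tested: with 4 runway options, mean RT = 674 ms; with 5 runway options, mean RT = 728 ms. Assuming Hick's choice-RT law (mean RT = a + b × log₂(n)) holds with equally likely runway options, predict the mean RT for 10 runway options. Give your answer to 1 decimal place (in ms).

895.7 ms

RT is linear in log₂ n, so two points fix the line:
  b = (728 − 674) / (log₂ 5 − log₂ 4) = 54 / (2.3219 − 2) = 167.739 ms/bit
  a = 674 − 167.739 × 2 = 338.521 ms
Then RT(10) = 338.521 + 167.739 × log₂ 10 = 338.521 + 167.739 × 3.3219 ≈ 895.739 ms.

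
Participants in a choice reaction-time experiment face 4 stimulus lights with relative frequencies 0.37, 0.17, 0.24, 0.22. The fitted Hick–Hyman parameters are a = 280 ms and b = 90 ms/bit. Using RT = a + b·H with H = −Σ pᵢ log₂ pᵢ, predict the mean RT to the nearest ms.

Entropy contributions −pᵢ log₂ pᵢ: 0.5307, 0.4346, 0.4941, 0.4806; sum H = 1.9400 bits.
RT = a + bH = 280 + 90·1.9400 = 454.60 ms.

455 ms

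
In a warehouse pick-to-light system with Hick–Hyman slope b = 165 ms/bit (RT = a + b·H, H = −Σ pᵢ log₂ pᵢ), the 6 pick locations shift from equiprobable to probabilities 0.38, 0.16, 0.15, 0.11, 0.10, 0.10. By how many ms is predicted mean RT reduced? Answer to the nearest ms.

34 ms

Equiprobable entropy H₀ = log₂ 6 = 2.5850 bits.
Skewed entropy H = −Σ pᵢ log₂ pᵢ = 2.3787 bits.
ΔRT = b·(H₀ − H) = 165 × 0.2063 = 34.04 ms.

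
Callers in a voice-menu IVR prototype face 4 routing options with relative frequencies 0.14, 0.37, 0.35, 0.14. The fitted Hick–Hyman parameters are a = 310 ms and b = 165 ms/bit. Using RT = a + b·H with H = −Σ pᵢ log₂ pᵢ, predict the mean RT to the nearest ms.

Entropy contributions −pᵢ log₂ pᵢ: 0.3971, 0.5307, 0.5301, 0.3971; sum H = 1.8551 bits.
RT = a + bH = 310 + 165·1.8551 = 616.08 ms.

616 ms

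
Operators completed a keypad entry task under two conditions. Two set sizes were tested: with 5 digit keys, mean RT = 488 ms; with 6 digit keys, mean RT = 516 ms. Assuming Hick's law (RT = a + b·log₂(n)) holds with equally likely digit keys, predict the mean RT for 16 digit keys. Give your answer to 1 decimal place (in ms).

RT is linear in log₂ n, so two points fix the line:
  b = (516 − 488) / (log₂ 6 − log₂ 5) = 28 / (2.5850 − 2.3219) = 106.450 ms/bit
  a = 488 − 106.450 × 2.3219 = 240.831 ms
Then RT(16) = 240.831 + 106.450 × log₂ 16 = 240.831 + 106.450 × 4 ≈ 666.631 ms.

666.6 ms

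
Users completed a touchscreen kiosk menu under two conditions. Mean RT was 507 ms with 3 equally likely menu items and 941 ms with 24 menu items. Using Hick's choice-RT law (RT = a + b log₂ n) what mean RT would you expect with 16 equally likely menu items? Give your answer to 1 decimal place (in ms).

Solve the two-equation system in a and b:
  b = (941 − 507) / (log₂ 24 − log₂ 3) = 434 / (4.5850 − 1.5850) = 144.667 ms/bit
  a = 507 − 144.667 × 1.5850 = 277.709 ms
Then RT(16) = 277.709 + 144.667 × log₂ 16 = 277.709 + 144.667 × 4 ≈ 856.375 ms.

856.4 ms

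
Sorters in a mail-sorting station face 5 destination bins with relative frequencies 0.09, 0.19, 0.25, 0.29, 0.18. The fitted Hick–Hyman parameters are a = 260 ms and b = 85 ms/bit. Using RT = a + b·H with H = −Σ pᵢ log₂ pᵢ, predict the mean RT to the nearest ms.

450 ms

Entropy contributions −pᵢ log₂ pᵢ: 0.3127, 0.4552, 0.5000, 0.5179, 0.4453; sum H = 2.2311 bits.
RT = a + bH = 260 + 85·2.2311 = 449.64 ms.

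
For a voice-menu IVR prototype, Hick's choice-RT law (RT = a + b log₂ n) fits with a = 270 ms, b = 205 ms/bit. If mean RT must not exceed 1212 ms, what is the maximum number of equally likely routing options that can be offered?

24

205·log₂ n ≤ 1212 − 270 = 942, giving log₂ n ≤ 4.5951 and n ≤ 24.170. The largest whole number is 24.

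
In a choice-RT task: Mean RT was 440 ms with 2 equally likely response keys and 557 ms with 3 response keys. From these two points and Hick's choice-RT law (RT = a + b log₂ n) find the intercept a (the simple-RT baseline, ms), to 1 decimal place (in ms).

240.0 ms

b = (RT₂ − RT₁)/(log₂ n₂ − log₂ n₁) = (557 − 440)/(1.5850 − 1) = 200.013 ms/bit.
Intercept: a = 440 − 200.013·log₂(2) = 239.987 ms.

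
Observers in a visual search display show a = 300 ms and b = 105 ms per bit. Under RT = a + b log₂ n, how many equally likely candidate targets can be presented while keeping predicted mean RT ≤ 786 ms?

Set 300 + 105·log₂ n ≤ 786 → log₂ n ≤ (786 − 300)/105 = 4.6286.
So n ≤ 2^4.6286 = 24.737; the largest integer n is 24.

24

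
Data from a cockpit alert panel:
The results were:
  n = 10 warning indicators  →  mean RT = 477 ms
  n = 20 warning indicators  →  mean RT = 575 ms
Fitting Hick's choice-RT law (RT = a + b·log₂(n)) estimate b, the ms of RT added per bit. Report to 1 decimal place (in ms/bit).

98.0 ms/bit

b = (RT₂ − RT₁)/(log₂ n₂ − log₂ n₁) = (575 − 477)/(4.3219 − 3.3219) = 98.000 ms/bit.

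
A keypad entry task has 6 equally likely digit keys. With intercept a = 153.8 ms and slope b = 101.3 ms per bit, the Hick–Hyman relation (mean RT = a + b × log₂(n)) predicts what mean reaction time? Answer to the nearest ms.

416 ms

log₂(6) = 2.5850 bits, so RT = 153.8 + 101.3 × 2.5850 ≈ 415.657 ms.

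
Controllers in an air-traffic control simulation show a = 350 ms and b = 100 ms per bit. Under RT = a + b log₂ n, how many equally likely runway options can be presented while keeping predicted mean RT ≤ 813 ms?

Set 350 + 100·log₂ n ≤ 813 → log₂ n ≤ (813 − 350)/100 = 4.6300.
So n ≤ 2^4.6300 = 24.761; the largest integer n is 24.

24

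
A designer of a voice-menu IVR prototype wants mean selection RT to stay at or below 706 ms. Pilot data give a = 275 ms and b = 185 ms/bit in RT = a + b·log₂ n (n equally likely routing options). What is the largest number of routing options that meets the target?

5

Set 275 + 185·log₂ n ≤ 706 → log₂ n ≤ (706 − 275)/185 = 2.3297.
So n ≤ 2^2.3297 = 5.027; the largest integer n is 5.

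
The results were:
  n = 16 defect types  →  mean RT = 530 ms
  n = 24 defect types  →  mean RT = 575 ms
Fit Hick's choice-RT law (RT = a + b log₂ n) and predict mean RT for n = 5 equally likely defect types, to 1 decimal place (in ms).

With log₂ n on the abscissa the relation is linear; from the two conditions:
  b = (575 − 530) / (log₂ 24 − log₂ 16) = 45 / (4.5850 − 4) = 76.928 ms/bit
  a = 530 − 76.928 × 4 = 222.288 ms
Then RT(5) = 222.288 + 76.928 × log₂ 5 = 222.288 + 76.928 × 2.3219 ≈ 400.909 ms.

400.9 ms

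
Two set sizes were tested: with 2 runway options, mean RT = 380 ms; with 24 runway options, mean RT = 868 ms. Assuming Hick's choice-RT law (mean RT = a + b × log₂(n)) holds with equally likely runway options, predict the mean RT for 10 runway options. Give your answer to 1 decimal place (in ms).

696.1 ms

Fit slope and intercept:
  b = (868 − 380) / (log₂ 24 − log₂ 2) = 488 / (4.5850 − 1) = 136.124 ms/bit
  a = 380 − 136.124 × 1 = 243.876 ms
Then RT(10) = 243.876 + 136.124 × log₂ 10 = 243.876 + 136.124 × 3.3219 ≈ 696.071 ms.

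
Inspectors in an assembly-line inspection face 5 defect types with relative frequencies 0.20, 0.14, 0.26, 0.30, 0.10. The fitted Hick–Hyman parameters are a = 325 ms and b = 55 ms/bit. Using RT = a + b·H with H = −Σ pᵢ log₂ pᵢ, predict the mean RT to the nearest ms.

447 ms

H = 0.20·log₂(1/0.20) + 0.14·log₂(1/0.14) + 0.26·log₂(1/0.26) + 0.30·log₂(1/0.30) + 0.10·log₂(1/0.10) = 2.2201 bits.
RT = 325 + 55 × 2.2201 = 447.10 ms.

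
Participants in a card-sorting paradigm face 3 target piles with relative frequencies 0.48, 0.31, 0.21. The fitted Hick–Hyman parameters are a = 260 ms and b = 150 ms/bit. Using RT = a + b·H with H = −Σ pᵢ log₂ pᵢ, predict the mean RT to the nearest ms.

486 ms

Entropy contributions −pᵢ log₂ pᵢ: 0.5083, 0.5238, 0.4728; sum H = 1.5049 bits.
RT = a + bH = 260 + 150·1.5049 = 485.73 ms.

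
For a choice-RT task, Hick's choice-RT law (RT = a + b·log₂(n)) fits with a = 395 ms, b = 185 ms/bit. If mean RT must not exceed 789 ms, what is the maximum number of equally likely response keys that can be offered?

Set 395 + 185·log₂ n ≤ 789 → log₂ n ≤ (789 − 395)/185 = 2.1297.
So n ≤ 2^2.1297 = 4.376; the largest integer n is 4.

4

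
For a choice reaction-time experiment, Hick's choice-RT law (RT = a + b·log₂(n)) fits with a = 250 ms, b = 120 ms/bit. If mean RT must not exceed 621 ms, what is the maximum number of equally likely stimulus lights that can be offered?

8

120·log₂ n ≤ 621 − 250 = 371, giving log₂ n ≤ 3.0917 and n ≤ 8.525. The largest whole number is 8.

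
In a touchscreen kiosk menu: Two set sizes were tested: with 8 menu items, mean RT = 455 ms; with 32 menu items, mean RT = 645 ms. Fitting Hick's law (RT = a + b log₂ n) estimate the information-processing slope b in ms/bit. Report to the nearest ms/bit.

95 ms/bit

Slope: b = (645 − 455) / (log₂ 32 − log₂ 8) = 190/2.0000 = 95 ms/bit.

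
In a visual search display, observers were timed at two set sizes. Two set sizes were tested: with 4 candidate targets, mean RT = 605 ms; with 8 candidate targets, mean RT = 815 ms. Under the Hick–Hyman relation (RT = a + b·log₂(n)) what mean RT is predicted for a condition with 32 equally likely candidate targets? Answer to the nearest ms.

1235 ms

Fit slope and intercept:
  b = (815 − 605) / (log₂ 8 − log₂ 4) = 210 / (3 − 2) = 210 ms/bit
  a = 605 − 210 × 2 = 185 ms
Then RT(32) = 185 + 210 × log₂ 32 = 185 + 210 × 5 ≈ 1235.000 ms.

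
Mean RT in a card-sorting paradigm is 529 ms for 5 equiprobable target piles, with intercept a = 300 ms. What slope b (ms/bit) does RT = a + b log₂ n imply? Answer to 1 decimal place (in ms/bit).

log₂(5) = 2.3219 bits.
b = (RT − a)/log₂ n = (529 − 300) / 2.3219 = 98.625 ms/bit.

98.6 ms/bit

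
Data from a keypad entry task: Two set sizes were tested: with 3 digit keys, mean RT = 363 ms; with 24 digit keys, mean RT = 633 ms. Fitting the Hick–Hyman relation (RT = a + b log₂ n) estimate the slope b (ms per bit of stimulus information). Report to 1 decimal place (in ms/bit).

90.0 ms/bit

Slope: b = (633 − 363) / (log₂ 24 − log₂ 3) = 270/3.0000 = 90.000 ms/bit.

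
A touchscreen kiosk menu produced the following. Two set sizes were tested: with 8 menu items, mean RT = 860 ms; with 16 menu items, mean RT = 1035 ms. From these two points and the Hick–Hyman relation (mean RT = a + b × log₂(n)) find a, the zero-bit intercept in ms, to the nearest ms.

335 ms

Slope: b = (1035 − 860) / (log₂ 16 − log₂ 8) = 175/1.0000 = 175 ms/bit.
a = RT₁ − b·log₂ n₁ = 860 − 175 × 3 = 335.000 ms.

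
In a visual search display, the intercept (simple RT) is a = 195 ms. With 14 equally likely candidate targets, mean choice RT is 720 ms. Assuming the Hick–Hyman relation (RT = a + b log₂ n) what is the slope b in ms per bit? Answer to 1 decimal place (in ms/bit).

14 alternatives carry log₂ 14 = 3.8074 bits; the choice cost is 720 − 195 = 525 ms, so b = 525/3.8074 = 137.891 ms/bit.

137.9 ms/bit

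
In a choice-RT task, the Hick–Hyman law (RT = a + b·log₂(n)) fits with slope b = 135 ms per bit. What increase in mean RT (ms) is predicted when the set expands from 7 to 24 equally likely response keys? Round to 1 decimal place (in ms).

Only the slope matters, since a is common to both: ΔRT = b·log₂(n₂/n₁).
log₂(24) − log₂(7) = 4.5850 − 2.8074 = 1.7776.
ΔRT = 135 × 1.7776 = 239.977 ms.

240.0 ms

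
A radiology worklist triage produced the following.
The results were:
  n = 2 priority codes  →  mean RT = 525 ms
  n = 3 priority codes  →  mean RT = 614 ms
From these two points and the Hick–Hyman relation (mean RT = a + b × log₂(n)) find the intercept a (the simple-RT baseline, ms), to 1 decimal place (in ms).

b = (RT₂ − RT₁)/(log₂ n₂ − log₂ n₁) = (614 − 525)/(1.5850 − 1) = 152.147 ms/bit.
Intercept: a = 525 − 152.147·log₂(2) = 372.853 ms.

372.9 ms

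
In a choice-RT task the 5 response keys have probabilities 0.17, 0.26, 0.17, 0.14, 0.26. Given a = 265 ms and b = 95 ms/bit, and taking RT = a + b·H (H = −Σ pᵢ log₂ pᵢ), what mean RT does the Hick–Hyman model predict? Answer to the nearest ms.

481 ms

Entropy contributions −pᵢ log₂ pᵢ: 0.4346, 0.5053, 0.4346, 0.3971, 0.5053; sum H = 2.2769 bits.
RT = a + bH = 265 + 95·2.2769 = 481.30 ms.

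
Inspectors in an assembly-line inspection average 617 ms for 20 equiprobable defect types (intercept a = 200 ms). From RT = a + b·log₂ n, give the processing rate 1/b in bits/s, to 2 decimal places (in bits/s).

10.36 bits/s

Choice component = 617 − 200 = 417 ms over log₂(20) = 4.3219 bits.
b = 417 / 4.3219 = 96.485 ms/bit, so 1/b = 10.364 bits/s.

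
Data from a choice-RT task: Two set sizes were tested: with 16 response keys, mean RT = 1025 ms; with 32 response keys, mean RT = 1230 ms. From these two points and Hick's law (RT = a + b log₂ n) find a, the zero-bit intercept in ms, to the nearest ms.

205 ms

b = (RT₂ − RT₁)/(log₂ n₂ − log₂ n₁) = (1230 − 1025)/(5 − 4) = 205 ms/bit.
Intercept: a = 1025 − 205·log₂(16) = 205.000 ms.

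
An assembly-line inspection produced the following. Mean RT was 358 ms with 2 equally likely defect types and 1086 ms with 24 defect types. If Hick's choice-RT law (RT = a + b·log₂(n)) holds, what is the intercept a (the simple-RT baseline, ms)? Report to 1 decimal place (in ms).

b = (RT₂ − RT₁)/(log₂ n₂ − log₂ n₁) = (1086 − 358)/(4.5850 − 1) = 203.070 ms/bit.
a = RT₁ − b·log₂ n₁ = 358 − 203.070 × 1 = 154.930 ms.

154.9 ms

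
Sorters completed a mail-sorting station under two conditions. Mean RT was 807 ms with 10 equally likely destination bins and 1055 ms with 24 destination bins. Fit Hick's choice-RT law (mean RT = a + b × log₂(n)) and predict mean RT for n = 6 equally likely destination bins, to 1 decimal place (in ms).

Solve the two-equation system in a and b:
  b = (1055 − 807) / (log₂ 24 − log₂ 10) = 248 / (4.5850 − 3.3219) = 196.353 ms/bit
  a = 807 − 196.353 × 3.3219 = 154.731 ms
Then RT(6) = 154.731 + 196.353 × log₂ 6 = 154.731 + 196.353 × 2.5850 ≈ 662.295 ms.

662.3 ms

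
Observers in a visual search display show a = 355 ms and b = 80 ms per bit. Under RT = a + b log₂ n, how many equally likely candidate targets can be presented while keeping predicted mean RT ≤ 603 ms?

8

80·log₂ n ≤ 603 − 355 = 248, giving log₂ n ≤ 3.1000 and n ≤ 8.574. The largest whole number is 8.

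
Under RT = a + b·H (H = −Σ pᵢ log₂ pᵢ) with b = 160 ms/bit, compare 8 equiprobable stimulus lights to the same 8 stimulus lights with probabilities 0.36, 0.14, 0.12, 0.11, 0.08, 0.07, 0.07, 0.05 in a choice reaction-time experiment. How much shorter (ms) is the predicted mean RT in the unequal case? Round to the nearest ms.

50 ms

The RT saving is b·ΔH. Equiprobable H₀ = log₂(8) = 3.0000 bits; with the given probabilities H = 2.6898 bits.
b·(H₀ − H) = 160 × (3.0000 − 2.6898) = 49.63 ms.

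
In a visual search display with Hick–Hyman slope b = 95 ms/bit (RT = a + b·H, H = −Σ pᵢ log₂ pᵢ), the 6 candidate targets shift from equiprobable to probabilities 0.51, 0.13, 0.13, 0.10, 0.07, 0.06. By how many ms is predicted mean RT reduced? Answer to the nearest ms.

46 ms

Equiprobable entropy H₀ = log₂ 6 = 2.5850 bits.
Skewed entropy H = −Σ pᵢ log₂ pᵢ = 2.1050 bits.
ΔRT = b·(H₀ − H) = 95 × 0.4800 = 45.60 ms.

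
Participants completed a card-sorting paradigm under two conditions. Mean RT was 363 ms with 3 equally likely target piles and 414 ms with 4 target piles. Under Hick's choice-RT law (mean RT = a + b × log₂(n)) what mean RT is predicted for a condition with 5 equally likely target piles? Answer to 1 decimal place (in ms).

453.6 ms

Fit slope and intercept:
  b = (414 − 363) / (log₂ 4 − log₂ 3) = 51 / (2 − 1.5850) = 122.880 ms/bit
  a = 363 − 122.880 × 1.5850 = 168.239 ms
Then RT(5) = 168.239 + 122.880 × log₂ 5 = 168.239 + 122.880 × 2.3219 ≈ 453.559 ms.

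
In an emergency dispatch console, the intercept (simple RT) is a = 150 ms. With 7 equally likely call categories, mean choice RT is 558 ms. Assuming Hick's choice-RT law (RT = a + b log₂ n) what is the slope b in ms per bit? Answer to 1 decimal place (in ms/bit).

log₂(7) = 2.8074 bits.
b = (RT − a)/log₂ n = (558 − 150) / 2.8074 = 145.333 ms/bit.

145.3 ms/bit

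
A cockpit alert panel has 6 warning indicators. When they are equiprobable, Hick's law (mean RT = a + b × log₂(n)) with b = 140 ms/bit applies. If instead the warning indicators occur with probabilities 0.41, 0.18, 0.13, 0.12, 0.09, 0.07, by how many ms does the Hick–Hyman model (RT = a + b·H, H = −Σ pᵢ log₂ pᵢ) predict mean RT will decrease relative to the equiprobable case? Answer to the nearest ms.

39 ms

Equiprobable entropy H₀ = log₂ 6 = 2.5850 bits.
Skewed entropy H = −Σ pᵢ log₂ pᵢ = 2.3036 bits.
ΔRT = b·(H₀ − H) = 140 × 0.2813 = 39.39 ms.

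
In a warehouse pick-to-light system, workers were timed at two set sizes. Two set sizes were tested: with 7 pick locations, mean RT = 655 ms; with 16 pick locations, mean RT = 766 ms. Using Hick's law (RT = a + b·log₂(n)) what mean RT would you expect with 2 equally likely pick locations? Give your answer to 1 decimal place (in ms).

486.8 ms

RT is linear in log₂ n, so two points fix the line:
  b = (766 − 655) / (log₂ 16 − log₂ 7) = 111 / (4 − 2.8074) = 93.070 ms/bit
  a = 655 − 93.070 × 2.8074 = 393.718 ms
Then RT(2) = 393.718 + 93.070 × log₂ 2 = 393.718 + 93.070 × 1 ≈ 486.789 ms.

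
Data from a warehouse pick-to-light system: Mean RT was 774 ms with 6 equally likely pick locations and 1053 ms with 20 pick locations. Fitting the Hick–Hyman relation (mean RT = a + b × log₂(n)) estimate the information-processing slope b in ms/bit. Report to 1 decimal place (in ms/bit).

160.6 ms/bit

b = (RT₂ − RT₁)/(log₂ n₂ − log₂ n₁) = (1053 − 774)/(4.3219 − 2.5850) = 160.625 ms/bit.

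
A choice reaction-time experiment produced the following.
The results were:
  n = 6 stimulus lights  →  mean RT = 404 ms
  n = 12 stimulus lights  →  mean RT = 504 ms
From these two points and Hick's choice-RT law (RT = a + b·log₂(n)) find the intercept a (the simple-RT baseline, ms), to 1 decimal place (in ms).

b = (RT₂ − RT₁)/(log₂ n₂ − log₂ n₁) = (504 − 404)/(3.5850 − 2.5850) = 100.000 ms/bit.
a = RT₁ − b·log₂ n₁ = 404 − 100.000 × 2.5850 = 145.504 ms.

145.5 ms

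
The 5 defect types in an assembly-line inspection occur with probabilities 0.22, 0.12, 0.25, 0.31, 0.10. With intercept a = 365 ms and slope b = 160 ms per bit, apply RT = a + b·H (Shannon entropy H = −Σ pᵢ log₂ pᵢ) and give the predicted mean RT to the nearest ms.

H = 0.22·log₂(1/0.22) + 0.12·log₂(1/0.12) + 0.25·log₂(1/0.25) + 0.31·log₂(1/0.31) + 0.10·log₂(1/0.10) = 2.2036 bits.
RT = 365 + 160 × 2.2036 = 717.58 ms.

718 ms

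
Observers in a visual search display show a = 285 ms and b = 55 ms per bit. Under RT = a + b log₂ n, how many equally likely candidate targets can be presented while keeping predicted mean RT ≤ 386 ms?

3

Information budget: (386 − 285)/55 = 1.8364 bits, so n ≤ 2^1.8364 = 3.571 → at most 3.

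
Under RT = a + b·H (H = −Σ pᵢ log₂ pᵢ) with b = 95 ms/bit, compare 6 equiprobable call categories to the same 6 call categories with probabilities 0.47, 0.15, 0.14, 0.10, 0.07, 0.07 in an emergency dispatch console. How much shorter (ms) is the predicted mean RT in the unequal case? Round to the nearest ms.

The RT saving is b·ΔH. Equiprobable H₀ = log₂(6) = 2.5850 bits; with the given probabilities H = 2.1889 bits.
b·(H₀ − H) = 95 × (2.5850 − 2.1889) = 37.62 ms.

38 ms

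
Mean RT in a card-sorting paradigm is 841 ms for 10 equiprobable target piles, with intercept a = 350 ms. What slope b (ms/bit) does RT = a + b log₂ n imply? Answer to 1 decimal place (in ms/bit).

147.8 ms/bit

b = (841 − 350) / log₂(10) = 491 / 3.3219 = 147.806 ms/bit.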